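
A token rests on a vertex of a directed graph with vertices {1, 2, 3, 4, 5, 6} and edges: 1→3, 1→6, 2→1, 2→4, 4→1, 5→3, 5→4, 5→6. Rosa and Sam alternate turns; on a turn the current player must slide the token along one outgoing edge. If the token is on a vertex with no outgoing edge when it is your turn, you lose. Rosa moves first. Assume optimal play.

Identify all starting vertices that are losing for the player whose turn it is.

Build the W/L table. Terminal = L. A non-terminal position is W if it has a move to some L; otherwise it is L.
Every edge goes from a vertex to one that appears earlier in the order 3, 6, 1, 4, 2, 5, so processing vertices in that order labels each vertex after all of its successors.
3: no outgoing edge → L
6: no outgoing edge → L
1: →6(L), so W
4: →1(W) only, which is W, so L
2: →4(L), so W
5: →4(L), so W
Reading off the rows marked L gives the requested list; there are 3 such vertices.

3, 4, 6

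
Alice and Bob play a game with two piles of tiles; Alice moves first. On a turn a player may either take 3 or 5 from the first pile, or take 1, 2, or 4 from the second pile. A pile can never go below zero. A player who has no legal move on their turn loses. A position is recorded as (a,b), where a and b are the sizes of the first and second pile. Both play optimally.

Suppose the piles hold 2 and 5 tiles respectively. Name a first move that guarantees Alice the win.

Move to (2,3).

Use the standard recursion: the mover loses at a terminal position; elsewhere, the mover wins exactly when some move hands the opponent an L position.
No move ever increases a pile, so every position that can arise here has a ≤ 2 and b ≤ 5; it is enough to label the cells with 0 ≤ a ≤ 2 and 0 ≤ b ≤ 5.
Every move lowers a or b (never raises either), so fill the grid row by row in increasing a, and left to right within a row: each cell's successors are then already labelled.
      b=0  b=1  b=2  b=3  b=4  b=5
a=0:    L    W    W    L    W    W
a=1:    L    W    W    L    W    W
a=2:    L    W    W    L    W    W
Cells with no legal move (terminal, hence L): (0,0), (1,0), (2,0).
The remaining L cells, each justified by listing all of its moves:
(0,3): L (options (0,2)(W), (0,1)(W) are all W)
(1,3): L (options (1,2)(W), (1,1)(W) are all W)
(2,3): L (options (2,2)(W), (2,1)(W) are all W)
Every other cell has at least one move into one of the L cells above, so it is W.
From (2,5), the L positions reachable in one move are: (2,3).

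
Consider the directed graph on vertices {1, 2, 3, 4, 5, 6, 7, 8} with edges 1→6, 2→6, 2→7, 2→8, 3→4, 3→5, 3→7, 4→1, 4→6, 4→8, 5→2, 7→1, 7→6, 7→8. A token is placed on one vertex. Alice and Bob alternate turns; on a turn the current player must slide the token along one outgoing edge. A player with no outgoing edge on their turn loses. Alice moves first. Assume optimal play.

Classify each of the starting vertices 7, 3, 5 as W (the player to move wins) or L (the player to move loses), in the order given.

Compute win/loss labels from the base case upward. A position with no move is L. Any other position is W if it can reach an L in one move, else L.
Every edge goes from a vertex to one that appears earlier in the order 6, 8, 1, 7, 2, 5, 4, 3, so processing vertices in that order labels each vertex after all of its successors.
6: no outgoing edge → L
8: no outgoing edge → L
1: →6(L), so W
7: →8(L), so W
2: →8(L), so W
5: →2(W) only, which is W, so L
4: →8(L), so W
3: →5(L), so W

7: W, 3: W, 5: L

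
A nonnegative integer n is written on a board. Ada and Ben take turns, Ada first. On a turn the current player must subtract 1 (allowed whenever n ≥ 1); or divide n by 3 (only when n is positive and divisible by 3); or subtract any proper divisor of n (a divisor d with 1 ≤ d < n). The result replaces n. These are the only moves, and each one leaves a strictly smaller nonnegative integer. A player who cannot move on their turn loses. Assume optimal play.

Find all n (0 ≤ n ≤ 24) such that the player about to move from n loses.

0, 2, 5, 7, 9, 11, 13, 16, 19, 23

Positions with no move are L. A position that does have a move is losing for the player to move precisely when every available move leads to a winning position for the opponent. Fill in the labels:
n=0: no move → L
n=1: W (go to 0, an L position)
n=2: L (sole option 1(W) is W)
n=3: W (go to 2, an L position)
n=4: W (go to 2, an L position)
n=5: L (sole option 4(W) is W)
n=6: W (go to 2, an L position)
n=7: L (sole option 6(W) is W)
n=8: W (go to 7, an L position)
n=9: L (options 3(W), 6(W), 8(W) are all W)
n=10: W (go to 5, an L position)
n=11: L (sole option 10(W) is W)
n=12: W (go to 9, an L position)
n=13: L (sole option 12(W) is W)
n=14: W (go to 7, an L position)
n=15: W (go to 5, an L position)
n=16: L (options 8(W), 12(W), 14(W), 15(W) are all W)
n=17: W (go to 16, an L position)
n=18: W (go to 9, an L position)
n=19: L (sole option 18(W) is W)
n=20: W (go to 16, an L position)
n=21: W (go to 7, an L position)
n=22: W (go to 11, an L position)
n=23: L (sole option 22(W) is W)
n=24: W (go to 16, an L position)
Reading off the rows marked L gives the requested list; there are 10 such values of n.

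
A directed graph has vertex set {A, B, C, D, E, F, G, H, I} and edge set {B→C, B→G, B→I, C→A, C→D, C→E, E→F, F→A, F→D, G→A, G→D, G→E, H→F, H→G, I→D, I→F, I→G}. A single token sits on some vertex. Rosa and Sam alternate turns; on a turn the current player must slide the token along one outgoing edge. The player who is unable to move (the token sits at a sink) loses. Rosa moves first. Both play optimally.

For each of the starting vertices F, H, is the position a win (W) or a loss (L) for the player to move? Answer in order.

Use the standard recursion: the mover loses at a terminal position; elsewhere, the mover wins exactly when some move hands the opponent an L position.
Every edge goes from a vertex to one that appears earlier in the order D, A, F, E, G, I, C, B, H, so processing vertices in that order labels each vertex after all of its successors.
D: no outgoing edge → L
A: no outgoing edge → L
F: reaches L-position A → W
E: only reaches F(W), which is W → L
G: reaches L-position E → W
I: reaches L-position D → W
C: reaches L-position E → W
B: only reaches C(W), I(W), G(W), all W → L
H: only reaches G(W), F(W), all W → L

F: W, H: L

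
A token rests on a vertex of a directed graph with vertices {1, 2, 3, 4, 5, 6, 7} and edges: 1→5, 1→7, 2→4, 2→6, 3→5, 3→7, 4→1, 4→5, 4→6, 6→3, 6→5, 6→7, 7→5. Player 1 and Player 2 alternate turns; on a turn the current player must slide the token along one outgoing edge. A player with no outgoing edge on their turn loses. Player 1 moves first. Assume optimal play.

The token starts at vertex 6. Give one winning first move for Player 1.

Move to 5.

Build the W/L table. Terminal = L. A non-terminal position is W if it has a move to some L; otherwise it is L.
Every edge goes from a vertex to one that appears earlier in the order 5, 7, 3, 1, 6, 4, 2, so processing vertices in that order labels each vertex after all of its successors.
5: no outgoing edge → L
7: →5(L), so W
3: →5(L), so W
1: →5(L), so W
6: →5(L), so W
4: →5(L), so W
2: →4(W), 6(W) — all W, so L
From 6, the L positions reachable in one move are: 5.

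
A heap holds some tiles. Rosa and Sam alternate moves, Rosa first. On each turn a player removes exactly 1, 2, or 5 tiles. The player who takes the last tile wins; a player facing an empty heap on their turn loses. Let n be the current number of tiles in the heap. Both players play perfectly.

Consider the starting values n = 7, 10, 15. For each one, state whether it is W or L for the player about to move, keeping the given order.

7: W, 10: W, 15: L

Label each position W (a win for the player to move) or L (a loss). A position with no legal move is L; any other position is W exactly when some move reaches an L, and L when every move reaches a W.
n=0: no move → L
n=1: reaches L-position 0 → W
n=2: reaches L-position 0 → W
n=3: only reaches 2(W), 1(W), all W → L
n=4: reaches L-position 3 → W
n=5: reaches L-position 3 → W
n=6: only reaches 5(W), 4(W), 1(W), all W → L
n=7: reaches L-position 6 → W
n=8: reaches L-position 6 → W
n=9: only reaches 8(W), 7(W), 4(W), all W → L
n=10: reaches L-position 9 → W
n=11: reaches L-position 9 → W
n=12: only reaches 11(W), 10(W), 7(W), all W → L
n=13: reaches L-position 12 → W
n=14: reaches L-position 12 → W
n=15: only reaches 14(W), 13(W), 10(W), all W → L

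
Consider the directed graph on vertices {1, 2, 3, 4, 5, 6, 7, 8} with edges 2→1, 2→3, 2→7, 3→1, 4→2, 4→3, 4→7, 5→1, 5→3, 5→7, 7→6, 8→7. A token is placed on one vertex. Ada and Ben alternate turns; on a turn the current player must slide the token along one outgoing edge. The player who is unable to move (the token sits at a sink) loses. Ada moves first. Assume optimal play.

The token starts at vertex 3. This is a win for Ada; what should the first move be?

Work bottom-up. With no move the player to move loses. Otherwise the position is W if at least one move leads to an L position for the opponent, and L if every move leads to a W.
Every edge goes from a vertex to one that appears earlier in the order 6, 1, 3, 7, 8, 5, 2, 4, so processing vertices in that order labels each vertex after all of its successors.
6: no outgoing edge → L
1: no outgoing edge → L
3: →1(L), so W
7: →6(L), so W
8: →7(W) only, which is W, so L
5: →1(L), so W
2: →1(L), so W
4: →2(W), 7(W), 3(W) — all W, so L
From 3, the L positions reachable in one move are: 1.

Move to 1.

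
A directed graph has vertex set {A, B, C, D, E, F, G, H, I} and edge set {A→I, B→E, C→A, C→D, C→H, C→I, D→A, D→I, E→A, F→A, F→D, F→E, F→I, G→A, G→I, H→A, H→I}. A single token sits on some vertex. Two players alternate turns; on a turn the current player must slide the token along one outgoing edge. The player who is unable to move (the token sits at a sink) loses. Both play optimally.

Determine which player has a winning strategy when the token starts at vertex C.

The first player wins.

Label each position W (a win for the player to move) or L (a loss). A position with no legal move is L; any other position is W exactly when some move reaches an L, and L when every move reaches a W.
Every edge goes from a vertex to one that appears earlier in the order I, A, G, D, E, B, F, H, C, so processing vertices in that order labels each vertex after all of its successors.
I: no outgoing edge → L
A: →I(L), so W
G: →I(L), so W
D: →I(L), so W
E: →A(W) only, which is W, so L
B: →E(L), so W
F: →E(L), so W
H: →I(L), so W
C: →I(L), so W
From C the player to move can move to I, reaching an L position.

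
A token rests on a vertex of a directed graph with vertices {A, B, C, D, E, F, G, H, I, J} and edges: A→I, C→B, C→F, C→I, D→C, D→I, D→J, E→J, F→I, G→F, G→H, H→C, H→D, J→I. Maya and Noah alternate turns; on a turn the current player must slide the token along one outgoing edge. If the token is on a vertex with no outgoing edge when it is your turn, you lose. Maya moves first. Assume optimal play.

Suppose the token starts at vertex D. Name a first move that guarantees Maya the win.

Move to I.

Use the standard recursion: the mover loses at a terminal position; elsewhere, the mover wins exactly when some move hands the opponent an L position.
Every edge goes from a vertex to one that appears earlier in the order I, B, J, F, C, D, H, A, E, G, so processing vertices in that order labels each vertex after all of its successors.
I: no outgoing edge → L
B: no outgoing edge → L
J: can move to I, which is L ⇒ W
F: can move to I, which is L ⇒ W
C: can move to B, which is L ⇒ W
D: can move to I, which is L ⇒ W
H: moves to D(W), C(W); every one is W ⇒ L
A: can move to I, which is L ⇒ W
E: the only move is to J(W), a W ⇒ L
G: can move to H, which is L ⇒ W
From D, the L positions reachable in one move are: I.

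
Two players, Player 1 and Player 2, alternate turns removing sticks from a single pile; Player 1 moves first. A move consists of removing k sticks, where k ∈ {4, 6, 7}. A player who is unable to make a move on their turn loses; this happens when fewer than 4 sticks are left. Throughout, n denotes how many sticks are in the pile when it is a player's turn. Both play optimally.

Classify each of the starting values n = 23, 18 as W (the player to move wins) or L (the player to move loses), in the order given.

Use the standard recursion: the mover loses at a terminal position; elsewhere, the mover wins exactly when some move hands the opponent an L position.
n=0: no move → L
n=1: no move → L
n=2: no move → L
n=3: no move → L
n=4: W (go to 0, an L position)
n=5: W (go to 1, an L position)
n=6: W (go to 2, an L position)
n=7: W (go to 3, an L position)
n=8: W (go to 2, an L position)
n=9: W (go to 3, an L position)
n=10: W (go to 3, an L position)
n=11: L (options 7(W), 5(W), 4(W) are all W)
n=12: L (options 8(W), 6(W), 5(W) are all W)
n=13: L (options 9(W), 7(W), 6(W) are all W)
n=14: L (options 10(W), 8(W), 7(W) are all W)
n=15: W (go to 11, an L position)
n=16: W (go to 12, an L position)
n=17: W (go to 13, an L position)
n=18: W (go to 14, an L position)
n=19: W (go to 13, an L position)
n=20: W (go to 14, an L position)
n=21: W (go to 14, an L position)
n=22: L (options 18(W), 16(W), 15(W) are all W)
n=23: L (options 19(W), 17(W), 16(W) are all W)

23: L, 18: W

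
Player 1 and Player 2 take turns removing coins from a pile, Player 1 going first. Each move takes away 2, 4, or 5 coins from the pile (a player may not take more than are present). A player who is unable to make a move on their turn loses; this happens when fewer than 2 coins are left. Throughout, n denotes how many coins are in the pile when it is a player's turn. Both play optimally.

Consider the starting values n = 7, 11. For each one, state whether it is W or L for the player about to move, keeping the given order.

7: L, 11: W

Compute win/loss labels from the base case upward. A position with no move is L. Any other position is W if it can reach an L in one move, else L.
n=0: no move → L
n=1: no move → L
n=2: reaches L-position 0 → W
n=3: reaches L-position 1 → W
n=4: reaches L-position 0 → W
n=5: reaches L-position 1 → W
n=6: reaches L-position 1 → W
n=7: only reaches 5(W), 3(W), 2(W), all W → L
n=8: only reaches 6(W), 4(W), 3(W), all W → L
n=9: reaches L-position 7 → W
n=10: reaches L-position 8 → W
n=11: reaches L-position 7 → W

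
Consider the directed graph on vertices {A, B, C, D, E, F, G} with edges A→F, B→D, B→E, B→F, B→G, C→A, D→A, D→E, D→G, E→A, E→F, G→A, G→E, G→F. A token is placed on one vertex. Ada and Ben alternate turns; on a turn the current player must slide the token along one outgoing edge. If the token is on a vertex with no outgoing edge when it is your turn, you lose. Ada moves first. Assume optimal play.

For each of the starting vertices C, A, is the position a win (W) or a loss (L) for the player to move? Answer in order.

C: L, A: W

Build the W/L table. Terminal = L. A non-terminal position is W if it has a move to some L; otherwise it is L.
Every edge goes from a vertex to one that appears earlier in the order F, A, E, C, G, D, B, so processing vertices in that order labels each vertex after all of its successors.
F: no outgoing edge → L
A: can move to F, which is L ⇒ W
E: can move to F, which is L ⇒ W
C: the only move is to A(W), a W ⇒ L
G: can move to F, which is L ⇒ W
D: moves to G(W), E(W), A(W); every one is W ⇒ L
B: can move to D, which is L ⇒ W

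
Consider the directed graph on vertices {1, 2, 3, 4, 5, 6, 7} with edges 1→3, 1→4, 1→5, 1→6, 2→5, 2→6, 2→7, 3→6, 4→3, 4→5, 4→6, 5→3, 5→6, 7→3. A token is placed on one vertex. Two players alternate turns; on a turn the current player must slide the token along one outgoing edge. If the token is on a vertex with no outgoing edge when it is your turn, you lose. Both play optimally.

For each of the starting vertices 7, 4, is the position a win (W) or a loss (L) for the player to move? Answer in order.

7: L, 4: W

Compute win/loss labels from the base case upward. A position with no move is L. Any other position is W if it can reach an L in one move, else L.
Every edge goes from a vertex to one that appears earlier in the order 6, 3, 5, 4, 1, 7, 2, so processing vertices in that order labels each vertex after all of its successors.
6: no outgoing edge → L
3: can move to 6, which is L ⇒ W
5: can move to 6, which is L ⇒ W
4: can move to 6, which is L ⇒ W
1: can move to 6, which is L ⇒ W
7: the only move is to 3(W), a W ⇒ L
2: can move to 7, which is L ⇒ W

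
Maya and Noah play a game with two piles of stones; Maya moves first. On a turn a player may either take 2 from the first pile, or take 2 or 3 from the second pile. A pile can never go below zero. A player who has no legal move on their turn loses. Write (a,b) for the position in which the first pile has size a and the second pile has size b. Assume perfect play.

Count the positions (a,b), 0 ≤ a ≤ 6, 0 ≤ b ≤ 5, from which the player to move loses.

18

Positions with no move are L. A position that does have a move is losing for the player to move precisely when every available move leads to a winning position for the opponent. Fill in the labels:
Every move lowers a or b (never raises either), so fill the grid row by row in increasing a, and left to right within a row: each cell's successors are then already labelled.
      b=0  b=1  b=2  b=3  b=4  b=5
a=0:    L    L    W    W    W    L
a=1:    L    L    W    W    W    L
a=2:    W    W    L    L    W    W
a=3:    W    W    L    L    W    W
a=4:    L    L    W    W    W    L
a=5:    L    L    W    W    W    L
a=6:    W    W    L    L    W    W
Cells with no legal move (terminal, hence L): (0,0), (0,1), (1,0), (1,1).
The remaining L cells, each justified by listing all of its moves:
(0,5): L (options (0,3)(W), (0,2)(W) are all W)
(1,5): L (options (1,3)(W), (1,2)(W) are all W)
(2,2): L (options (0,2)(W), (2,0)(W) are all W)
(2,3): L (options (0,3)(W), (2,1)(W), (2,0)(W) are all W)
(3,2): L (options (1,2)(W), (3,0)(W) are all W)
(3,3): L (options (1,3)(W), (3,1)(W), (3,0)(W) are all W)
(4,0): L (sole option (2,0)(W) is W)
(4,1): L (sole option (2,1)(W) is W)
(4,5): L (options (2,5)(W), (4,3)(W), (4,2)(W) are all W)
(5,0): L (sole option (3,0)(W) is W)
(5,1): L (sole option (3,1)(W) is W)
(5,5): L (options (3,5)(W), (5,3)(W), (5,2)(W) are all W)
(6,2): L (options (4,2)(W), (6,0)(W) are all W)
(6,3): L (options (4,3)(W), (6,1)(W), (6,0)(W) are all W)
Every other cell has at least one move into one of the L cells above, so it is W.
L cells per row: a=0: 3, a=1: 3, a=2: 2, a=3: 2, a=4: 3, a=5: 3, a=6: 2; total 18.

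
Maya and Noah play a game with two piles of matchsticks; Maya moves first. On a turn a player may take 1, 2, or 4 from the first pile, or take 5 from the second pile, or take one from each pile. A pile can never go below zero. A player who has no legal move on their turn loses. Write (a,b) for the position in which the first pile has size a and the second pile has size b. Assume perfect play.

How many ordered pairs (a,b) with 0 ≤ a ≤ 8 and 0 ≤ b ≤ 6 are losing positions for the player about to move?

Work bottom-up. With no move the player to move loses. Otherwise the position is W if at least one move leads to an L position for the opponent, and L if every move leads to a W.
Every move lowers a or b (never raises either), so fill the grid row by row in increasing a, and left to right within a row: each cell's successors are then already labelled.
      b=0  b=1  b=2  b=3  b=4  b=5  b=6
a=0:    L    L    L    L    L    W    W
a=1:    W    W    W    W    W    W    L
a=2:    W    W    W    W    W    L    W
a=3:    L    L    L    L    L    W    W
a=4:    W    W    W    W    W    W    L
a=5:    W    W    W    W    W    L    W
a=6:    L    L    L    L    L    W    W
a=7:    W    W    W    W    W    W    L
a=8:    W    W    W    W    W    L    W
Cells with no legal move (terminal, hence L): (0,0), (0,1), (0,2), (0,3), (0,4).
The remaining L cells, each justified by listing all of its moves:
(1,6): moves to (0,6)(W), (1,1)(W), (0,5)(W); every one is W ⇒ L
(2,5): moves to (1,5)(W), (0,5)(W), (2,0)(W), (1,4)(W); every one is W ⇒ L
(3,0): moves to (2,0)(W), (1,0)(W); every one is W ⇒ L
(3,1): moves to (2,1)(W), (1,1)(W), (2,0)(W); every one is W ⇒ L
(3,2): moves to (2,2)(W), (1,2)(W), (2,1)(W); every one is W ⇒ L
(3,3): moves to (2,3)(W), (1,3)(W), (2,2)(W); every one is W ⇒ L
(3,4): moves to (2,4)(W), (1,4)(W), (2,3)(W); every one is W ⇒ L
(4,6): moves to (3,6)(W), (2,6)(W), (0,6)(W), (4,1)(W), (3,5)(W); every one is W ⇒ L
(5,5): moves to (4,5)(W), (3,5)(W), (1,5)(W), (5,0)(W), (4,4)(W); every one is W ⇒ L
(6,0): moves to (5,0)(W), (4,0)(W), (2,0)(W); every one is W ⇒ L
(6,1): moves to (5,1)(W), (4,1)(W), (2,1)(W), (5,0)(W); every one is W ⇒ L
(6,2): moves to (5,2)(W), (4,2)(W), (2,2)(W), (5,1)(W); every one is W ⇒ L
(6,3): moves to (5,3)(W), (4,3)(W), (2,3)(W), (5,2)(W); every one is W ⇒ L
(6,4): moves to (5,4)(W), (4,4)(W), (2,4)(W), (5,3)(W); every one is W ⇒ L
(7,6): moves to (6,6)(W), (5,6)(W), (3,6)(W), (7,1)(W), (6,5)(W); every one is W ⇒ L
(8,5): moves to (7,5)(W), (6,5)(W), (4,5)(W), (8,0)(W), (7,4)(W); every one is W ⇒ L
Every other cell has at least one move into one of the L cells above, so it is W.
L cells per row: a=0: 5, a=1: 1, a=2: 1, a=3: 5, a=4: 1, a=5: 1, a=6: 5, a=7: 1, a=8: 1; total 21.

21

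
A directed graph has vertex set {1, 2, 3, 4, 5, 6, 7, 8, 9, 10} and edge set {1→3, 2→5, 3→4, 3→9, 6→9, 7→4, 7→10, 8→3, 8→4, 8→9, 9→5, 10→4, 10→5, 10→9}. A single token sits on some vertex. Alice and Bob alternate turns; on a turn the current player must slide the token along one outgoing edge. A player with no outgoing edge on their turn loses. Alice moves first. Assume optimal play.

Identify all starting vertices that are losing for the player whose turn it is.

1, 4, 5, 6

Positions with no move are L. A position that does have a move is losing for the player to move precisely when every available move leads to a winning position for the opponent. Fill in the labels:
Every edge goes from a vertex to one that appears earlier in the order 5, 4, 9, 3, 8, 10, 7, 2, 6, 1, so processing vertices in that order labels each vertex after all of its successors.
5: no outgoing edge → L
4: no outgoing edge → L
9: →5(L), so W
3: →4(L), so W
8: →4(L), so W
10: →4(L), so W
7: →4(L), so W
2: →5(L), so W
6: →9(W) only, which is W, so L
1: →3(W) only, which is W, so L
Reading off the rows marked L gives the requested list; there are 4 such vertices.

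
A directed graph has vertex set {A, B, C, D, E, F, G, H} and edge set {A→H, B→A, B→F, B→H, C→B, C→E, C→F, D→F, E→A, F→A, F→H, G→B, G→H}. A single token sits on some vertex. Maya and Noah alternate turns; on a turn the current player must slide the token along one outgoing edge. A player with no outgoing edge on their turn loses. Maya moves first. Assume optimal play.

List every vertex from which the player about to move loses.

Classify positions by backward induction: terminal positions (no move available) are L. From any other position, the mover wins iff some move reaches an L.
Every edge goes from a vertex to one that appears earlier in the order H, A, F, B, G, E, D, C, so processing vertices in that order labels each vertex after all of its successors.
H: no outgoing edge → L
A: reaches L-position H → W
F: reaches L-position H → W
B: reaches L-position H → W
G: reaches L-position H → W
E: only reaches A(W), which is W → L
D: only reaches F(W), which is W → L
C: reaches L-position E → W
The losing starting vertices are exactly the entries labelled L in this table (3 of them).

D, E, H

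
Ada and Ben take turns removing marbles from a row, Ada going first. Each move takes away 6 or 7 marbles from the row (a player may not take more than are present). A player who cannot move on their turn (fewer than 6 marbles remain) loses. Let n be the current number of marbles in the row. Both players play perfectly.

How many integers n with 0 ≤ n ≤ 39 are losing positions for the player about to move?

Use the standard recursion: the mover loses at a terminal position; elsewhere, the mover wins exactly when some move hands the opponent an L position.
n=0: no move → L
n=1: no move → L
n=2: no move → L
n=3: no move → L
n=4: no move → L
n=5: no move → L
n=6: W (go to 0, an L position)
n=7: W (go to 1, an L position)
n=8: W (go to 2, an L position)
n=9: W (go to 3, an L position)
n=10: W (go to 4, an L position)
n=11: W (go to 5, an L position)
n=12: W (go to 5, an L position)
n=13: L (options 7(W), 6(W) are all W)
n=14: L (options 8(W), 7(W) are all W)
n=15: L (options 9(W), 8(W) are all W)
n=16: L (options 10(W), 9(W) are all W)
n=17: L (options 11(W), 10(W) are all W)
n=18: L (options 12(W), 11(W) are all W)
n=19: W (go to 13, an L position)
n=20: W (go to 14, an L position)
n=21: W (go to 15, an L position)
n=22: W (go to 16, an L position)
n=23: W (go to 17, an L position)
n=24: W (go to 18, an L position)
n=25: W (go to 18, an L position)
n=26: L (options 20(W), 19(W) are all W)
n=27: L (options 21(W), 20(W) are all W)
n=28: L (options 22(W), 21(W) are all W)
n=29: L (options 23(W), 22(W) are all W)
n=30: L (options 24(W), 23(W) are all W)
n=31: L (options 25(W), 24(W) are all W)
n=32: W (go to 26, an L position)
n=33: W (go to 27, an L position)
n=34: W (go to 28, an L position)
n=35: W (go to 29, an L position)
n=36: W (go to 30, an L position)
n=37: W (go to 31, an L position)
n=38: W (go to 31, an L position)
n=39: L (options 33(W), 32(W) are all W)
L entries with 0 ≤ n ≤ 39: n = 0, 1, 2, 3, 4, 5, 13, 14, 15, 16, 17, 18, 26, 27, 28, 29, 30, 31, 39; that makes 19.

19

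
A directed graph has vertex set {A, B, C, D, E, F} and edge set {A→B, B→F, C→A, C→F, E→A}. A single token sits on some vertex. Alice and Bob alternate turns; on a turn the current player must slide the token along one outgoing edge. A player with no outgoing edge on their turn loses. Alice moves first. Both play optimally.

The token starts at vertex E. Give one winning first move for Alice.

Move to A.

Compute win/loss labels from the base case upward. A position with no move is L. Any other position is W if it can reach an L in one move, else L.
Every edge goes from a vertex to one that appears earlier in the order D, F, B, A, C, E, so processing vertices in that order labels each vertex after all of its successors.
D: no outgoing edge → L
F: no outgoing edge → L
B: can move to F, which is L ⇒ W
A: the only move is to B(W), a W ⇒ L
C: can move to A, which is L ⇒ W
E: can move to A, which is L ⇒ W
From E, the L positions reachable in one move are: A.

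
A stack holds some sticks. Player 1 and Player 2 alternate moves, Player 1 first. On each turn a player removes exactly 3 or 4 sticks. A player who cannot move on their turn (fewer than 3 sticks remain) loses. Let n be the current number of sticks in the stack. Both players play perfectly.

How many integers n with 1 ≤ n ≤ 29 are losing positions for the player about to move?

Label each position W (a win for the player to move) or L (a loss). A position with no legal move is L; any other position is W exactly when some move reaches an L, and L when every move reaches a W.
n=0: no move → L
n=1: no move → L
n=2: no move → L
n=3: W (go to 0, an L position)
n=4: W (go to 1, an L position)
n=5: W (go to 2, an L position)
n=6: W (go to 2, an L position)
n=7: L (options 4(W), 3(W) are all W)
n=8: L (options 5(W), 4(W) are all W)
n=9: L (options 6(W), 5(W) are all W)
n=10: W (go to 7, an L position)
n=11: W (go to 8, an L position)
n=12: W (go to 9, an L position)
n=13: W (go to 9, an L position)
n=14: L (options 11(W), 10(W) are all W)
n=15: L (options 12(W), 11(W) are all W)
n=16: L (options 13(W), 12(W) are all W)
n=17: W (go to 14, an L position)
n=18: W (go to 15, an L position)
n=19: W (go to 16, an L position)
n=20: W (go to 16, an L position)
n=21: L (options 18(W), 17(W) are all W)
n=22: L (options 19(W), 18(W) are all W)
n=23: L (options 20(W), 19(W) are all W)
n=24: W (go to 21, an L position)
n=25: W (go to 22, an L position)
n=26: W (go to 23, an L position)
n=27: W (go to 23, an L position)
n=28: L (options 25(W), 24(W) are all W)
n=29: L (options 26(W), 25(W) are all W)
L entries with 1 ≤ n ≤ 29 (n=0 is outside the asked range and is not counted): n = 1, 2, 7, 8, 9, 14, 15, 16, 21, 22, 23, 28, 29; that makes 13.

13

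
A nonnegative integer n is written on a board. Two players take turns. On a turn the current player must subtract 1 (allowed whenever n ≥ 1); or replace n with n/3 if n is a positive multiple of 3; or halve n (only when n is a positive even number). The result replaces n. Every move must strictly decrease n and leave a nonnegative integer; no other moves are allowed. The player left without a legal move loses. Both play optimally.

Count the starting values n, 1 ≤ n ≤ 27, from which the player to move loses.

Compute win/loss labels from the base case upward. A position with no move is L. Any other position is W if it can reach an L in one move, else L.
n=0: no move → L
n=1: →0(L), so W
n=2: →1(W) only, which is W, so L
n=3: →2(L), so W
n=4: →2(L), so W
n=5: →4(W) only, which is W, so L
n=6: →2(L), so W
n=7: →6(W) only, which is W, so L
n=8: →7(L), so W
n=9: →3(W), 8(W) — all W, so L
n=10: →5(L), so W
n=11: →10(W) only, which is W, so L
n=12: →11(L), so W
n=13: →12(W) only, which is W, so L
n=14: →7(L), so W
n=15: →5(L), so W
n=16: →8(W), 15(W) — all W, so L
n=17: →16(L), so W
n=18: →9(L), so W
n=19: →18(W) only, which is W, so L
n=20: →19(L), so W
n=21: →7(L), so W
n=22: →11(L), so W
n=23: →22(W) only, which is W, so L
n=24: →23(L), so W
n=25: →24(W) only, which is W, so L
n=26: →13(L), so W
n=27: →9(L), so W
L entries with 1 ≤ n ≤ 27 (n=0 is outside the asked range and is not counted): n = 2, 5, 7, 9, 11, 13, 16, 19, 23, 25; that makes 10.

10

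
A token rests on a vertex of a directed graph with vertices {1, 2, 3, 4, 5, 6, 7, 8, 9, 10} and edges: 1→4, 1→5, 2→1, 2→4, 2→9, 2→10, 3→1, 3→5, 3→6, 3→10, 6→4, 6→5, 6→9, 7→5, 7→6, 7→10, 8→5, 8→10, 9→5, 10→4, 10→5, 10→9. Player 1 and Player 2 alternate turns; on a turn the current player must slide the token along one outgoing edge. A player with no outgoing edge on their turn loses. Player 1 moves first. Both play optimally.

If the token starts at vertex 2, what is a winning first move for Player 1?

Move to 4.

Use the standard recursion: the mover loses at a terminal position; elsewhere, the mover wins exactly when some move hands the opponent an L position.
Every edge goes from a vertex to one that appears earlier in the order 4, 5, 9, 10, 1, 6, 2, 3, 7, 8, so processing vertices in that order labels each vertex after all of its successors.
4: no outgoing edge → L
5: no outgoing edge → L
9: W (go to 5, an L position)
10: W (go to 5, an L position)
1: W (go to 5, an L position)
6: W (go to 5, an L position)
2: W (go to 4, an L position)
3: W (go to 5, an L position)
7: W (go to 5, an L position)
8: W (go to 5, an L position)
From 2, the L positions reachable in one move are: 4.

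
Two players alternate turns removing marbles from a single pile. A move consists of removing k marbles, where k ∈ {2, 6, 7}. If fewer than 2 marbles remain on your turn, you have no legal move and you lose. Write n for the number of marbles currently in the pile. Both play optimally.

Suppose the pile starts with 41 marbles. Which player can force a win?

The first player wins.

Classify positions by backward induction: terminal positions (no move available) are L. From any other position, the mover wins iff some move reaches an L.
n=0: no move → L
n=1: no move → L
n=2: →0(L), so W
n=3: →1(L), so W
n=4: →2(W) only, which is W, so L
n=5: →3(W) only, which is W, so L
n=6: →4(L), so W
n=7: →5(L), so W
n=8: →1(L), so W
n=9: →7(W), 3(W), 2(W) — all W, so L
n=10: →4(L), so W
n=11: →9(L), so W
n=12: →5(L), so W
n=13: →11(W), 7(W), 6(W) — all W, so L
n=14: →12(W), 8(W), 7(W) — all W, so L
n=15: →13(L), so W
n=16: →14(L), so W
n=17: →15(W), 11(W), 10(W) — all W, so L
n=18: →16(W), 12(W), 11(W) — all W, so L
n=19: →17(L), so W
n=20: →18(L), so W
n=21: →14(L), so W
n=22: →20(W), 16(W), 15(W) — all W, so L
n=23: →17(L), so W
n=24: →22(L), so W
n=25: →18(L), so W
n=26: →24(W), 20(W), 19(W) — all W, so L
n=27: →25(W), 21(W), 20(W) — all W, so L
n=28: →26(L), so W
n=29: →27(L), so W
n=30: →28(W), 24(W), 23(W) — all W, so L
n=31: →29(W), 25(W), 24(W) — all W, so L
n=32: →30(L), so W
n=33: →31(L), so W
n=34: →27(L), so W
n=35: →33(W), 29(W), 28(W) — all W, so L
n=36: →30(L), so W
n=37: →35(L), so W
n=38: →31(L), so W
n=39: →37(W), 33(W), 32(W) — all W, so L
n=40: →38(W), 34(W), 33(W) — all W, so L
n=41: →39(L), so W
The starting position 41 is W: the player to move should remove 2, leaving 39, handing over an L position.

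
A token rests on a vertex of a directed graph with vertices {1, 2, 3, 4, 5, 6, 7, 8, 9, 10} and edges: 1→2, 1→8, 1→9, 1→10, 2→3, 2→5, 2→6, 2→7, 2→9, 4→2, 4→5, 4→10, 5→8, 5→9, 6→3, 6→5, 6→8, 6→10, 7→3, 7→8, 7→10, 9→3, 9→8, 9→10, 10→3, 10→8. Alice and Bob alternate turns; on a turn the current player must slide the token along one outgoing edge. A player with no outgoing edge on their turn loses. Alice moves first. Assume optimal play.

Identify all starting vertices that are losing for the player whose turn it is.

3, 4, 8

Positions with no move are L. A position that does have a move is losing for the player to move precisely when every available move leads to a winning position for the opponent. Fill in the labels:
Every edge goes from a vertex to one that appears earlier in the order 3, 8, 10, 9, 7, 5, 6, 2, 4, 1, so processing vertices in that order labels each vertex after all of its successors.
3: no outgoing edge → L
8: no outgoing edge → L
10: →8(L), so W
9: →8(L), so W
7: →8(L), so W
5: →8(L), so W
6: →8(L), so W
2: →3(L), so W
4: →2(W), 5(W), 10(W) — all W, so L
1: →8(L), so W
Reading off the rows marked L gives the requested list; there are 3 such vertices.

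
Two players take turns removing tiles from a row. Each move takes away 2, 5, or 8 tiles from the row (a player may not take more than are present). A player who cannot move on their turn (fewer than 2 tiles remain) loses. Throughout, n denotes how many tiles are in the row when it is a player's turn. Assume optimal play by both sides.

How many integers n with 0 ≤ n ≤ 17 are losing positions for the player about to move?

Work bottom-up. With no move the player to move loses. Otherwise the position is W if at least one move leads to an L position for the opponent, and L if every move leads to a W.
n=0: no move → L
n=1: no move → L
n=2: W (go to 0, an L position)
n=3: W (go to 1, an L position)
n=4: L (sole option 2(W) is W)
n=5: W (go to 0, an L position)
n=6: W (go to 4, an L position)
n=7: L (options 5(W), 2(W) are all W)
n=8: W (go to 0, an L position)
n=9: W (go to 7, an L position)
n=10: L (options 8(W), 5(W), 2(W) are all W)
n=11: L (options 9(W), 6(W), 3(W) are all W)
n=12: W (go to 10, an L position)
n=13: W (go to 11, an L position)
n=14: L (options 12(W), 9(W), 6(W) are all W)
n=15: W (go to 10, an L position)
n=16: W (go to 14, an L position)
n=17: L (options 15(W), 12(W), 9(W) are all W)
L entries with 0 ≤ n ≤ 17: n = 0, 1, 4, 7, 10, 11, 14, 17; that makes 8.

8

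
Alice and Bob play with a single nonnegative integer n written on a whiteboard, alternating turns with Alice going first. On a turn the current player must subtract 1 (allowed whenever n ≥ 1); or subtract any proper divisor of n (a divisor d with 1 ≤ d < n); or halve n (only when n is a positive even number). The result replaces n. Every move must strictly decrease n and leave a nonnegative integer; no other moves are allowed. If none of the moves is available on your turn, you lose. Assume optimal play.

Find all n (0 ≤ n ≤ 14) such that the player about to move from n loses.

0, 2, 5, 7, 9, 11, 13

Build the W/L table. Terminal = L. A non-terminal position is W if it has a move to some L; otherwise it is L.
n=0: no move → L
n=1: reaches L-position 0 → W
n=2: only reaches 1(W), which is W → L
n=3: reaches L-position 2 → W
n=4: reaches L-position 2 → W
n=5: only reaches 4(W), which is W → L
n=6: reaches L-position 5 → W
n=7: only reaches 6(W), which is W → L
n=8: reaches L-position 7 → W
n=9: only reaches 6(W), 8(W), all W → L
n=10: reaches L-position 5 → W
n=11: only reaches 10(W), which is W → L
n=12: reaches L-position 9 → W
n=13: only reaches 12(W), which is W → L
n=14: reaches L-position 7 → W
Reading off the rows marked L gives the requested list; there are 7 such values of n.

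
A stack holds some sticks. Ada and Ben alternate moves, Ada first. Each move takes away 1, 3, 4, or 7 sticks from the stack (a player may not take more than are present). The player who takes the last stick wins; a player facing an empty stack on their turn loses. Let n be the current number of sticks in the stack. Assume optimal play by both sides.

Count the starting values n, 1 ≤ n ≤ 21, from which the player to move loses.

Use the standard recursion: the mover loses at a terminal position; elsewhere, the mover wins exactly when some move hands the opponent an L position.
n=0: no move → L
n=1: can move to 0, which is L ⇒ W
n=2: the only move is to 1(W), a W ⇒ L
n=3: can move to 2, which is L ⇒ W
n=4: can move to 0, which is L ⇒ W
n=5: can move to 2, which is L ⇒ W
n=6: can move to 2, which is L ⇒ W
n=7: can move to 0, which is L ⇒ W
n=8: moves to 7(W), 5(W), 4(W), 1(W); every one is W ⇒ L
n=9: can move to 8, which is L ⇒ W
n=10: moves to 9(W), 7(W), 6(W), 3(W); every one is W ⇒ L
n=11: can move to 10, which is L ⇒ W
n=12: can move to 8, which is L ⇒ W
n=13: can move to 10, which is L ⇒ W
n=14: can move to 10, which is L ⇒ W
n=15: can move to 8, which is L ⇒ W
n=16: moves to 15(W), 13(W), 12(W), 9(W); every one is W ⇒ L
n=17: can move to 16, which is L ⇒ W
n=18: moves to 17(W), 15(W), 14(W), 11(W); every one is W ⇒ L
n=19: can move to 18, which is L ⇒ W
n=20: can move to 16, which is L ⇒ W
n=21: can move to 18, which is L ⇒ W
L entries with 1 ≤ n ≤ 21 (n=0 is outside the asked range and is not counted): n = 2, 8, 10, 16, 18; that makes 5.

5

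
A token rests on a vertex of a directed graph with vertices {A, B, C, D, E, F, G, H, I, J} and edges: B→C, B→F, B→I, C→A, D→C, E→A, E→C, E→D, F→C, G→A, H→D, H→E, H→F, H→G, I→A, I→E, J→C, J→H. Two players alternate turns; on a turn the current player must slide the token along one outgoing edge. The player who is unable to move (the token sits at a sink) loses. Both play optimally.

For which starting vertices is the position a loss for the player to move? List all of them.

A, D, F, J

Build the W/L table. Terminal = L. A non-terminal position is W if it has a move to some L; otherwise it is L.
Every edge goes from a vertex to one that appears earlier in the order A, C, D, E, G, F, I, H, B, J, so processing vertices in that order labels each vertex after all of its successors.
A: no outgoing edge → L
C: reaches L-position A → W
D: only reaches C(W), which is W → L
E: reaches L-position D → W
G: reaches L-position A → W
F: only reaches C(W), which is W → L
I: reaches L-position A → W
H: reaches L-position F → W
B: reaches L-position F → W
J: only reaches H(W), C(W), all W → L
Reading off the rows marked L gives the requested list; there are 4 such vertices.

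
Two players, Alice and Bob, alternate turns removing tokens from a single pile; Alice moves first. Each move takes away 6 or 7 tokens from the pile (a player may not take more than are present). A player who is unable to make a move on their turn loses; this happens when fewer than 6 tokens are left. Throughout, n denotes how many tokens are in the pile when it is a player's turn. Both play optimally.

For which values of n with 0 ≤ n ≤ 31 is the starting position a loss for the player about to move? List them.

0, 1, 2, 3, 4, 5, 13, 14, 15, 16, 17, 18, 26, 27, 28, 29, 30, 31

Classify positions by backward induction: terminal positions (no move available) are L. From any other position, the mover wins iff some move reaches an L.
n=0: no move → L
n=1: no move → L
n=2: no move → L
n=3: no move → L
n=4: no move → L
n=5: no move → L
n=6: reaches L-position 0 → W
n=7: reaches L-position 1 → W
n=8: reaches L-position 2 → W
n=9: reaches L-position 3 → W
n=10: reaches L-position 4 → W
n=11: reaches L-position 5 → W
n=12: reaches L-position 5 → W
n=13: only reaches 7(W), 6(W), all W → L
n=14: only reaches 8(W), 7(W), all W → L
n=15: only reaches 9(W), 8(W), all W → L
n=16: only reaches 10(W), 9(W), all W → L
n=17: only reaches 11(W), 10(W), all W → L
n=18: only reaches 12(W), 11(W), all W → L
n=19: reaches L-position 13 → W
n=20: reaches L-position 14 → W
n=21: reaches L-position 15 → W
n=22: reaches L-position 16 → W
n=23: reaches L-position 17 → W
n=24: reaches L-position 18 → W
n=25: reaches L-position 18 → W
n=26: only reaches 20(W), 19(W), all W → L
n=27: only reaches 21(W), 20(W), all W → L
n=28: only reaches 22(W), 21(W), all W → L
n=29: only reaches 23(W), 22(W), all W → L
n=30: only reaches 24(W), 23(W), all W → L
n=31: only reaches 25(W), 24(W), all W → L
Reading off the rows marked L gives the requested list; there are 18 such values of n.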